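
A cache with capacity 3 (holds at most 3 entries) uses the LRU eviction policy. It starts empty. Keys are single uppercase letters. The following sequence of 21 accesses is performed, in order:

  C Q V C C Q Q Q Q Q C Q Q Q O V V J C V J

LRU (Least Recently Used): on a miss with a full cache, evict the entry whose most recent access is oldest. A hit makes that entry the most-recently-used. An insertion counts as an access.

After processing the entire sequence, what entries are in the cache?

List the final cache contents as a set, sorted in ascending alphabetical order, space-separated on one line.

LRU simulation (capacity=3):
  1. access C: MISS. Cache (LRU->MRU): [C]
  2. access Q: MISS. Cache (LRU->MRU): [C Q]
  3. access V: MISS. Cache (LRU->MRU): [C Q V]
  4. access C: HIT. Cache (LRU->MRU): [Q V C]
  5. access C: HIT. Cache (LRU->MRU): [Q V C]
  6. access Q: HIT. Cache (LRU->MRU): [V C Q]
  7. access Q: HIT. Cache (LRU->MRU): [V C Q]
  8. access Q: HIT. Cache (LRU->MRU): [V C Q]
  9. access Q: HIT. Cache (LRU->MRU): [V C Q]
  10. access Q: HIT. Cache (LRU->MRU): [V C Q]
  11. access C: HIT. Cache (LRU->MRU): [V Q C]
  12. access Q: HIT. Cache (LRU->MRU): [V C Q]
  13. access Q: HIT. Cache (LRU->MRU): [V C Q]
  14. access Q: HIT. Cache (LRU->MRU): [V C Q]
  15. access O: MISS, evict V. Cache (LRU->MRU): [C Q O]
  16. access V: MISS, evict C. Cache (LRU->MRU): [Q O V]
  17. access V: HIT. Cache (LRU->MRU): [Q O V]
  18. access J: MISS, evict Q. Cache (LRU->MRU): [O V J]
  19. access C: MISS, evict O. Cache (LRU->MRU): [V J C]
  20. access V: HIT. Cache (LRU->MRU): [J C V]
  21. access J: HIT. Cache (LRU->MRU): [C V J]
Total: 14 hits, 7 misses, 4 evictions

Answer: C J V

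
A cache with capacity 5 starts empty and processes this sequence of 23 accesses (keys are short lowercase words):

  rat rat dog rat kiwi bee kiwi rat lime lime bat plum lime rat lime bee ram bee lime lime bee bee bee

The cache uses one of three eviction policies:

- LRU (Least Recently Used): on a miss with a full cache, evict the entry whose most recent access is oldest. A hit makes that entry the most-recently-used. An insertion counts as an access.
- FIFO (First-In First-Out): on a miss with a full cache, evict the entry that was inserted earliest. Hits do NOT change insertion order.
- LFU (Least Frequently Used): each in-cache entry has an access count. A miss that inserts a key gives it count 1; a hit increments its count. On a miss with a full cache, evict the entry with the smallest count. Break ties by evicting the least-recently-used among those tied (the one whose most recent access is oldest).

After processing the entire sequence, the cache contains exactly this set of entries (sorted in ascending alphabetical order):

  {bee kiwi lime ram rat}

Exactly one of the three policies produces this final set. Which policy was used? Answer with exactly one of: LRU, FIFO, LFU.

Simulating under each policy and comparing final sets:
  LRU: final set = {bee lime plum ram rat} -> differs
  FIFO: final set = {bee lime plum ram rat} -> differs
  LFU: final set = {bee kiwi lime ram rat} -> MATCHES target
Only LFU produces the target set.

Answer: LFU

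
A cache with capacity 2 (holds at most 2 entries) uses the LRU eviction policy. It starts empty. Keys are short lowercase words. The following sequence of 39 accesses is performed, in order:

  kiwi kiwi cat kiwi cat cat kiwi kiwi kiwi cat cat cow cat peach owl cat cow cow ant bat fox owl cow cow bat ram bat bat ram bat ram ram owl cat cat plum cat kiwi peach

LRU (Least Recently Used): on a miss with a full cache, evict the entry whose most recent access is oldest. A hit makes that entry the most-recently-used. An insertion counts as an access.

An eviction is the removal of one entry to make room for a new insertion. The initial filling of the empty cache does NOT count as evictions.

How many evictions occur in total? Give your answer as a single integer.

Answer: 17

Derivation:
LRU simulation (capacity=2):
  1. access kiwi: MISS. Cache (LRU->MRU): [kiwi]
  2. access kiwi: HIT. Cache (LRU->MRU): [kiwi]
  3. access cat: MISS. Cache (LRU->MRU): [kiwi cat]
  4. access kiwi: HIT. Cache (LRU->MRU): [cat kiwi]
  5. access cat: HIT. Cache (LRU->MRU): [kiwi cat]
  6. access cat: HIT. Cache (LRU->MRU): [kiwi cat]
  7. access kiwi: HIT. Cache (LRU->MRU): [cat kiwi]
  8. access kiwi: HIT. Cache (LRU->MRU): [cat kiwi]
  9. access kiwi: HIT. Cache (LRU->MRU): [cat kiwi]
  10. access cat: HIT. Cache (LRU->MRU): [kiwi cat]
  11. access cat: HIT. Cache (LRU->MRU): [kiwi cat]
  12. access cow: MISS, evict kiwi. Cache (LRU->MRU): [cat cow]
  13. access cat: HIT. Cache (LRU->MRU): [cow cat]
  14. access peach: MISS, evict cow. Cache (LRU->MRU): [cat peach]
  15. access owl: MISS, evict cat. Cache (LRU->MRU): [peach owl]
  16. access cat: MISS, evict peach. Cache (LRU->MRU): [owl cat]
  17. access cow: MISS, evict owl. Cache (LRU->MRU): [cat cow]
  18. access cow: HIT. Cache (LRU->MRU): [cat cow]
  19. access ant: MISS, evict cat. Cache (LRU->MRU): [cow ant]
  20. access bat: MISS, evict cow. Cache (LRU->MRU): [ant bat]
  21. access fox: MISS, evict ant. Cache (LRU->MRU): [bat fox]
  22. access owl: MISS, evict bat. Cache (LRU->MRU): [fox owl]
  23. access cow: MISS, evict fox. Cache (LRU->MRU): [owl cow]
  24. access cow: HIT. Cache (LRU->MRU): [owl cow]
  25. access bat: MISS, evict owl. Cache (LRU->MRU): [cow bat]
  26. access ram: MISS, evict cow. Cache (LRU->MRU): [bat ram]
  27. access bat: HIT. Cache (LRU->MRU): [ram bat]
  28. access bat: HIT. Cache (LRU->MRU): [ram bat]
  29. access ram: HIT. Cache (LRU->MRU): [bat ram]
  30. access bat: HIT. Cache (LRU->MRU): [ram bat]
  31. access ram: HIT. Cache (LRU->MRU): [bat ram]
  32. access ram: HIT. Cache (LRU->MRU): [bat ram]
  33. access owl: MISS, evict bat. Cache (LRU->MRU): [ram owl]
  34. access cat: MISS, evict ram. Cache (LRU->MRU): [owl cat]
  35. access cat: HIT. Cache (LRU->MRU): [owl cat]
  36. access plum: MISS, evict owl. Cache (LRU->MRU): [cat plum]
  37. access cat: HIT. Cache (LRU->MRU): [plum cat]
  38. access kiwi: MISS, evict plum. Cache (LRU->MRU): [cat kiwi]
  39. access peach: MISS, evict cat. Cache (LRU->MRU): [kiwi peach]
Total: 20 hits, 19 misses, 17 evictions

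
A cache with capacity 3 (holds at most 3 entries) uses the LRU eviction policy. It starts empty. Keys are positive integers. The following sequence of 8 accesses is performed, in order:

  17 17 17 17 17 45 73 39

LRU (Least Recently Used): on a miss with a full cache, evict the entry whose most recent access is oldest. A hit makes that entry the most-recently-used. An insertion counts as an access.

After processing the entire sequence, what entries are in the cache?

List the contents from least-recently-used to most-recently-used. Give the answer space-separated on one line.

LRU simulation (capacity=3):
  1. access 17: MISS. Cache (LRU->MRU): [17]
  2. access 17: HIT. Cache (LRU->MRU): [17]
  3. access 17: HIT. Cache (LRU->MRU): [17]
  4. access 17: HIT. Cache (LRU->MRU): [17]
  5. access 17: HIT. Cache (LRU->MRU): [17]
  6. access 45: MISS. Cache (LRU->MRU): [17 45]
  7. access 73: MISS. Cache (LRU->MRU): [17 45 73]
  8. access 39: MISS, evict 17. Cache (LRU->MRU): [45 73 39]
Total: 4 hits, 4 misses, 1 evictions

Answer: 45 73 39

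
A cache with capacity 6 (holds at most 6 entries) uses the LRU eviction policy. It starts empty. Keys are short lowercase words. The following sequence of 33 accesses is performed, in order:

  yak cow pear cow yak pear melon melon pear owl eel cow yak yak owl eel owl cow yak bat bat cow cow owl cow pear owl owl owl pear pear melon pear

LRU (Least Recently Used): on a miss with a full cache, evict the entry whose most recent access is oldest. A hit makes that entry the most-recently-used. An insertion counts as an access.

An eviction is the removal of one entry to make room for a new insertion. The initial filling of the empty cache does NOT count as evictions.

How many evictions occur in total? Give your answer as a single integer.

LRU simulation (capacity=6):
  1. access yak: MISS. Cache (LRU->MRU): [yak]
  2. access cow: MISS. Cache (LRU->MRU): [yak cow]
  3. access pear: MISS. Cache (LRU->MRU): [yak cow pear]
  4. access cow: HIT. Cache (LRU->MRU): [yak pear cow]
  5. access yak: HIT. Cache (LRU->MRU): [pear cow yak]
  6. access pear: HIT. Cache (LRU->MRU): [cow yak pear]
  7. access melon: MISS. Cache (LRU->MRU): [cow yak pear melon]
  8. access melon: HIT. Cache (LRU->MRU): [cow yak pear melon]
  9. access pear: HIT. Cache (LRU->MRU): [cow yak melon pear]
  10. access owl: MISS. Cache (LRU->MRU): [cow yak melon pear owl]
  11. access eel: MISS. Cache (LRU->MRU): [cow yak melon pear owl eel]
  12. access cow: HIT. Cache (LRU->MRU): [yak melon pear owl eel cow]
  13. access yak: HIT. Cache (LRU->MRU): [melon pear owl eel cow yak]
  14. access yak: HIT. Cache (LRU->MRU): [melon pear owl eel cow yak]
  15. access owl: HIT. Cache (LRU->MRU): [melon pear eel cow yak owl]
  16. access eel: HIT. Cache (LRU->MRU): [melon pear cow yak owl eel]
  17. access owl: HIT. Cache (LRU->MRU): [melon pear cow yak eel owl]
  18. access cow: HIT. Cache (LRU->MRU): [melon pear yak eel owl cow]
  19. access yak: HIT. Cache (LRU->MRU): [melon pear eel owl cow yak]
  20. access bat: MISS, evict melon. Cache (LRU->MRU): [pear eel owl cow yak bat]
  21. access bat: HIT. Cache (LRU->MRU): [pear eel owl cow yak bat]
  22. access cow: HIT. Cache (LRU->MRU): [pear eel owl yak bat cow]
  23. access cow: HIT. Cache (LRU->MRU): [pear eel owl yak bat cow]
  24. access owl: HIT. Cache (LRU->MRU): [pear eel yak bat cow owl]
  25. access cow: HIT. Cache (LRU->MRU): [pear eel yak bat owl cow]
  26. access pear: HIT. Cache (LRU->MRU): [eel yak bat owl cow pear]
  27. access owl: HIT. Cache (LRU->MRU): [eel yak bat cow pear owl]
  28. access owl: HIT. Cache (LRU->MRU): [eel yak bat cow pear owl]
  29. access owl: HIT. Cache (LRU->MRU): [eel yak bat cow pear owl]
  30. access pear: HIT. Cache (LRU->MRU): [eel yak bat cow owl pear]
  31. access pear: HIT. Cache (LRU->MRU): [eel yak bat cow owl pear]
  32. access melon: MISS, evict eel. Cache (LRU->MRU): [yak bat cow owl pear melon]
  33. access pear: HIT. Cache (LRU->MRU): [yak bat cow owl melon pear]
Total: 25 hits, 8 misses, 2 evictions

Answer: 2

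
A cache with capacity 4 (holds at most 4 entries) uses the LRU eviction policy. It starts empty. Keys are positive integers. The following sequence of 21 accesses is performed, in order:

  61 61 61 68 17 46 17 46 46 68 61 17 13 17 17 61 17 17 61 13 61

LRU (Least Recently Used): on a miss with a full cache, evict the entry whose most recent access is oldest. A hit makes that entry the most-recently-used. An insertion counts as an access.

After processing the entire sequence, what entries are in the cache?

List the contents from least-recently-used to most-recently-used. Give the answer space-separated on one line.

LRU simulation (capacity=4):
  1. access 61: MISS. Cache (LRU->MRU): [61]
  2. access 61: HIT. Cache (LRU->MRU): [61]
  3. access 61: HIT. Cache (LRU->MRU): [61]
  4. access 68: MISS. Cache (LRU->MRU): [61 68]
  5. access 17: MISS. Cache (LRU->MRU): [61 68 17]
  6. access 46: MISS. Cache (LRU->MRU): [61 68 17 46]
  7. access 17: HIT. Cache (LRU->MRU): [61 68 46 17]
  8. access 46: HIT. Cache (LRU->MRU): [61 68 17 46]
  9. access 46: HIT. Cache (LRU->MRU): [61 68 17 46]
  10. access 68: HIT. Cache (LRU->MRU): [61 17 46 68]
  11. access 61: HIT. Cache (LRU->MRU): [17 46 68 61]
  12. access 17: HIT. Cache (LRU->MRU): [46 68 61 17]
  13. access 13: MISS, evict 46. Cache (LRU->MRU): [68 61 17 13]
  14. access 17: HIT. Cache (LRU->MRU): [68 61 13 17]
  15. access 17: HIT. Cache (LRU->MRU): [68 61 13 17]
  16. access 61: HIT. Cache (LRU->MRU): [68 13 17 61]
  17. access 17: HIT. Cache (LRU->MRU): [68 13 61 17]
  18. access 17: HIT. Cache (LRU->MRU): [68 13 61 17]
  19. access 61: HIT. Cache (LRU->MRU): [68 13 17 61]
  20. access 13: HIT. Cache (LRU->MRU): [68 17 61 13]
  21. access 61: HIT. Cache (LRU->MRU): [68 17 13 61]
Total: 16 hits, 5 misses, 1 evictions

Answer: 68 17 13 61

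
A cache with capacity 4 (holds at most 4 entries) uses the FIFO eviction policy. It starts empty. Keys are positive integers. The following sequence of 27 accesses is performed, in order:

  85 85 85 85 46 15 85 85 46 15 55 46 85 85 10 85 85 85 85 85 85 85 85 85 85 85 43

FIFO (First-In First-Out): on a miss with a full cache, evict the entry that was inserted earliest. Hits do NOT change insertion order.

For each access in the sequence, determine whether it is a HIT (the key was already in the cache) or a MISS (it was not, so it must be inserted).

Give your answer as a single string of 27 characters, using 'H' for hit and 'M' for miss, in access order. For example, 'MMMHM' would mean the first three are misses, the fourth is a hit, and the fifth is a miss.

Answer: MHHHMMHHHHMHHHMMHHHHHHHHHHM

Derivation:
FIFO simulation (capacity=4):
  1. access 85: MISS. Cache (old->new): [85]
  2. access 85: HIT. Cache (old->new): [85]
  3. access 85: HIT. Cache (old->new): [85]
  4. access 85: HIT. Cache (old->new): [85]
  5. access 46: MISS. Cache (old->new): [85 46]
  6. access 15: MISS. Cache (old->new): [85 46 15]
  7. access 85: HIT. Cache (old->new): [85 46 15]
  8. access 85: HIT. Cache (old->new): [85 46 15]
  9. access 46: HIT. Cache (old->new): [85 46 15]
  10. access 15: HIT. Cache (old->new): [85 46 15]
  11. access 55: MISS. Cache (old->new): [85 46 15 55]
  12. access 46: HIT. Cache (old->new): [85 46 15 55]
  13. access 85: HIT. Cache (old->new): [85 46 15 55]
  14. access 85: HIT. Cache (old->new): [85 46 15 55]
  15. access 10: MISS, evict 85. Cache (old->new): [46 15 55 10]
  16. access 85: MISS, evict 46. Cache (old->new): [15 55 10 85]
  17. access 85: HIT. Cache (old->new): [15 55 10 85]
  18. access 85: HIT. Cache (old->new): [15 55 10 85]
  19. access 85: HIT. Cache (old->new): [15 55 10 85]
  20. access 85: HIT. Cache (old->new): [15 55 10 85]
  21. access 85: HIT. Cache (old->new): [15 55 10 85]
  22. access 85: HIT. Cache (old->new): [15 55 10 85]
  23. access 85: HIT. Cache (old->new): [15 55 10 85]
  24. access 85: HIT. Cache (old->new): [15 55 10 85]
  25. access 85: HIT. Cache (old->new): [15 55 10 85]
  26. access 85: HIT. Cache (old->new): [15 55 10 85]
  27. access 43: MISS, evict 15. Cache (old->new): [55 10 85 43]
Total: 20 hits, 7 misses, 3 evictions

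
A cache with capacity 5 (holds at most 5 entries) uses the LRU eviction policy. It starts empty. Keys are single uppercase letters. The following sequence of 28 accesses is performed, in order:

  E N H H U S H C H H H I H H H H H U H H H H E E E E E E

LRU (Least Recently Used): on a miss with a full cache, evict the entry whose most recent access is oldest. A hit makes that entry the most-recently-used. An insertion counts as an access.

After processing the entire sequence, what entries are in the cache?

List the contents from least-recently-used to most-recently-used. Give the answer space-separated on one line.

Answer: C I U H E

Derivation:
LRU simulation (capacity=5):
  1. access E: MISS. Cache (LRU->MRU): [E]
  2. access N: MISS. Cache (LRU->MRU): [E N]
  3. access H: MISS. Cache (LRU->MRU): [E N H]
  4. access H: HIT. Cache (LRU->MRU): [E N H]
  5. access U: MISS. Cache (LRU->MRU): [E N H U]
  6. access S: MISS. Cache (LRU->MRU): [E N H U S]
  7. access H: HIT. Cache (LRU->MRU): [E N U S H]
  8. access C: MISS, evict E. Cache (LRU->MRU): [N U S H C]
  9. access H: HIT. Cache (LRU->MRU): [N U S C H]
  10. access H: HIT. Cache (LRU->MRU): [N U S C H]
  11. access H: HIT. Cache (LRU->MRU): [N U S C H]
  12. access I: MISS, evict N. Cache (LRU->MRU): [U S C H I]
  13. access H: HIT. Cache (LRU->MRU): [U S C I H]
  14. access H: HIT. Cache (LRU->MRU): [U S C I H]
  15. access H: HIT. Cache (LRU->MRU): [U S C I H]
  16. access H: HIT. Cache (LRU->MRU): [U S C I H]
  17. access H: HIT. Cache (LRU->MRU): [U S C I H]
  18. access U: HIT. Cache (LRU->MRU): [S C I H U]
  19. access H: HIT. Cache (LRU->MRU): [S C I U H]
  20. access H: HIT. Cache (LRU->MRU): [S C I U H]
  21. access H: HIT. Cache (LRU->MRU): [S C I U H]
  22. access H: HIT. Cache (LRU->MRU): [S C I U H]
  23. access E: MISS, evict S. Cache (LRU->MRU): [C I U H E]
  24. access E: HIT. Cache (LRU->MRU): [C I U H E]
  25. access E: HIT. Cache (LRU->MRU): [C I U H E]
  26. access E: HIT. Cache (LRU->MRU): [C I U H E]
  27. access E: HIT. Cache (LRU->MRU): [C I U H E]
  28. access E: HIT. Cache (LRU->MRU): [C I U H E]
Total: 20 hits, 8 misses, 3 evictions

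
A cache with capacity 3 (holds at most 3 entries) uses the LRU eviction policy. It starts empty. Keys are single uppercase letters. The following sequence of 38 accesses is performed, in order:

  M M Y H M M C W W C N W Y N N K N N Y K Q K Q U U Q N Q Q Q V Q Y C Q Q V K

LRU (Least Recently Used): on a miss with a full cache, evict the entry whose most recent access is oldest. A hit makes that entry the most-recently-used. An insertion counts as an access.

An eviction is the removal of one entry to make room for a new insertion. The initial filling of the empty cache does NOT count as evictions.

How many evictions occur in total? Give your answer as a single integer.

Answer: 13

Derivation:
LRU simulation (capacity=3):
  1. access M: MISS. Cache (LRU->MRU): [M]
  2. access M: HIT. Cache (LRU->MRU): [M]
  3. access Y: MISS. Cache (LRU->MRU): [M Y]
  4. access H: MISS. Cache (LRU->MRU): [M Y H]
  5. access M: HIT. Cache (LRU->MRU): [Y H M]
  6. access M: HIT. Cache (LRU->MRU): [Y H M]
  7. access C: MISS, evict Y. Cache (LRU->MRU): [H M C]
  8. access W: MISS, evict H. Cache (LRU->MRU): [M C W]
  9. access W: HIT. Cache (LRU->MRU): [M C W]
  10. access C: HIT. Cache (LRU->MRU): [M W C]
  11. access N: MISS, evict M. Cache (LRU->MRU): [W C N]
  12. access W: HIT. Cache (LRU->MRU): [C N W]
  13. access Y: MISS, evict C. Cache (LRU->MRU): [N W Y]
  14. access N: HIT. Cache (LRU->MRU): [W Y N]
  15. access N: HIT. Cache (LRU->MRU): [W Y N]
  16. access K: MISS, evict W. Cache (LRU->MRU): [Y N K]
  17. access N: HIT. Cache (LRU->MRU): [Y K N]
  18. access N: HIT. Cache (LRU->MRU): [Y K N]
  19. access Y: HIT. Cache (LRU->MRU): [K N Y]
  20. access K: HIT. Cache (LRU->MRU): [N Y K]
  21. access Q: MISS, evict N. Cache (LRU->MRU): [Y K Q]
  22. access K: HIT. Cache (LRU->MRU): [Y Q K]
  23. access Q: HIT. Cache (LRU->MRU): [Y K Q]
  24. access U: MISS, evict Y. Cache (LRU->MRU): [K Q U]
  25. access U: HIT. Cache (LRU->MRU): [K Q U]
  26. access Q: HIT. Cache (LRU->MRU): [K U Q]
  27. access N: MISS, evict K. Cache (LRU->MRU): [U Q N]
  28. access Q: HIT. Cache (LRU->MRU): [U N Q]
  29. access Q: HIT. Cache (LRU->MRU): [U N Q]
  30. access Q: HIT. Cache (LRU->MRU): [U N Q]
  31. access V: MISS, evict U. Cache (LRU->MRU): [N Q V]
  32. access Q: HIT. Cache (LRU->MRU): [N V Q]
  33. access Y: MISS, evict N. Cache (LRU->MRU): [V Q Y]
  34. access C: MISS, evict V. Cache (LRU->MRU): [Q Y C]
  35. access Q: HIT. Cache (LRU->MRU): [Y C Q]
  36. access Q: HIT. Cache (LRU->MRU): [Y C Q]
  37. access V: MISS, evict Y. Cache (LRU->MRU): [C Q V]
  38. access K: MISS, evict C. Cache (LRU->MRU): [Q V K]
Total: 22 hits, 16 misses, 13 evictions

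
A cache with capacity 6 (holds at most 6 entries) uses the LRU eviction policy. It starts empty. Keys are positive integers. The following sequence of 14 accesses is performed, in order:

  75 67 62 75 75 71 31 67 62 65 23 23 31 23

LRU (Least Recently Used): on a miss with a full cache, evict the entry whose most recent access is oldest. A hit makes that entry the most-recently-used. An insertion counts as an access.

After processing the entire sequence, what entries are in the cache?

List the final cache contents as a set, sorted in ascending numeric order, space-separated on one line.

Answer: 23 31 62 65 67 71

Derivation:
LRU simulation (capacity=6):
  1. access 75: MISS. Cache (LRU->MRU): [75]
  2. access 67: MISS. Cache (LRU->MRU): [75 67]
  3. access 62: MISS. Cache (LRU->MRU): [75 67 62]
  4. access 75: HIT. Cache (LRU->MRU): [67 62 75]
  5. access 75: HIT. Cache (LRU->MRU): [67 62 75]
  6. access 71: MISS. Cache (LRU->MRU): [67 62 75 71]
  7. access 31: MISS. Cache (LRU->MRU): [67 62 75 71 31]
  8. access 67: HIT. Cache (LRU->MRU): [62 75 71 31 67]
  9. access 62: HIT. Cache (LRU->MRU): [75 71 31 67 62]
  10. access 65: MISS. Cache (LRU->MRU): [75 71 31 67 62 65]
  11. access 23: MISS, evict 75. Cache (LRU->MRU): [71 31 67 62 65 23]
  12. access 23: HIT. Cache (LRU->MRU): [71 31 67 62 65 23]
  13. access 31: HIT. Cache (LRU->MRU): [71 67 62 65 23 31]
  14. access 23: HIT. Cache (LRU->MRU): [71 67 62 65 31 23]
Total: 7 hits, 7 misses, 1 evictions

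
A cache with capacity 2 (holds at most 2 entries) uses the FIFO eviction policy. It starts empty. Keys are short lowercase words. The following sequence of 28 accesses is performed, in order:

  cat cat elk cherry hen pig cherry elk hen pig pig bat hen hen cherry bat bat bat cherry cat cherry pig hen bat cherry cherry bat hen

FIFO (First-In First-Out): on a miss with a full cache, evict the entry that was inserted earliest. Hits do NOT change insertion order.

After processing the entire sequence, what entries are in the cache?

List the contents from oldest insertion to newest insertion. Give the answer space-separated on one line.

Answer: cherry hen

Derivation:
FIFO simulation (capacity=2):
  1. access cat: MISS. Cache (old->new): [cat]
  2. access cat: HIT. Cache (old->new): [cat]
  3. access elk: MISS. Cache (old->new): [cat elk]
  4. access cherry: MISS, evict cat. Cache (old->new): [elk cherry]
  5. access hen: MISS, evict elk. Cache (old->new): [cherry hen]
  6. access pig: MISS, evict cherry. Cache (old->new): [hen pig]
  7. access cherry: MISS, evict hen. Cache (old->new): [pig cherry]
  8. access elk: MISS, evict pig. Cache (old->new): [cherry elk]
  9. access hen: MISS, evict cherry. Cache (old->new): [elk hen]
  10. access pig: MISS, evict elk. Cache (old->new): [hen pig]
  11. access pig: HIT. Cache (old->new): [hen pig]
  12. access bat: MISS, evict hen. Cache (old->new): [pig bat]
  13. access hen: MISS, evict pig. Cache (old->new): [bat hen]
  14. access hen: HIT. Cache (old->new): [bat hen]
  15. access cherry: MISS, evict bat. Cache (old->new): [hen cherry]
  16. access bat: MISS, evict hen. Cache (old->new): [cherry bat]
  17. access bat: HIT. Cache (old->new): [cherry bat]
  18. access bat: HIT. Cache (old->new): [cherry bat]
  19. access cherry: HIT. Cache (old->new): [cherry bat]
  20. access cat: MISS, evict cherry. Cache (old->new): [bat cat]
  21. access cherry: MISS, evict bat. Cache (old->new): [cat cherry]
  22. access pig: MISS, evict cat. Cache (old->new): [cherry pig]
  23. access hen: MISS, evict cherry. Cache (old->new): [pig hen]
  24. access bat: MISS, evict pig. Cache (old->new): [hen bat]
  25. access cherry: MISS, evict hen. Cache (old->new): [bat cherry]
  26. access cherry: HIT. Cache (old->new): [bat cherry]
  27. access bat: HIT. Cache (old->new): [bat cherry]
  28. access hen: MISS, evict bat. Cache (old->new): [cherry hen]
Total: 8 hits, 20 misses, 18 evictions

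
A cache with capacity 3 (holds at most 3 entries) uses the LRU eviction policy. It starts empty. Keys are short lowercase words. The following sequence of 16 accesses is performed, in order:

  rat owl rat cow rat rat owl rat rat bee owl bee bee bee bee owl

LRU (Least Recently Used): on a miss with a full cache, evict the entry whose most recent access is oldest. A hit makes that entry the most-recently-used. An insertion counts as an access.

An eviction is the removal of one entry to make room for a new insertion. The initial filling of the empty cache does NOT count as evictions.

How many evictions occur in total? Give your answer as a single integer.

Answer: 1

Derivation:
LRU simulation (capacity=3):
  1. access rat: MISS. Cache (LRU->MRU): [rat]
  2. access owl: MISS. Cache (LRU->MRU): [rat owl]
  3. access rat: HIT. Cache (LRU->MRU): [owl rat]
  4. access cow: MISS. Cache (LRU->MRU): [owl rat cow]
  5. access rat: HIT. Cache (LRU->MRU): [owl cow rat]
  6. access rat: HIT. Cache (LRU->MRU): [owl cow rat]
  7. access owl: HIT. Cache (LRU->MRU): [cow rat owl]
  8. access rat: HIT. Cache (LRU->MRU): [cow owl rat]
  9. access rat: HIT. Cache (LRU->MRU): [cow owl rat]
  10. access bee: MISS, evict cow. Cache (LRU->MRU): [owl rat bee]
  11. access owl: HIT. Cache (LRU->MRU): [rat bee owl]
  12. access bee: HIT. Cache (LRU->MRU): [rat owl bee]
  13. access bee: HIT. Cache (LRU->MRU): [rat owl bee]
  14. access bee: HIT. Cache (LRU->MRU): [rat owl bee]
  15. access bee: HIT. Cache (LRU->MRU): [rat owl bee]
  16. access owl: HIT. Cache (LRU->MRU): [rat bee owl]
Total: 12 hits, 4 misses, 1 evictions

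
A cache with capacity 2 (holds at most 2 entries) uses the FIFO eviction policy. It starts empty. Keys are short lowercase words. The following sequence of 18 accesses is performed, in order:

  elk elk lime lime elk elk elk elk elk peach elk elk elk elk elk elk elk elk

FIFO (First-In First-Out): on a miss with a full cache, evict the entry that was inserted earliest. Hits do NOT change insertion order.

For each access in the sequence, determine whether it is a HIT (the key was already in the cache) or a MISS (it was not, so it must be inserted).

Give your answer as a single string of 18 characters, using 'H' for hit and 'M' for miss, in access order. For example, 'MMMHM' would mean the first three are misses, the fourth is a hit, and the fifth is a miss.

Answer: MHMHHHHHHMMHHHHHHH

Derivation:
FIFO simulation (capacity=2):
  1. access elk: MISS. Cache (old->new): [elk]
  2. access elk: HIT. Cache (old->new): [elk]
  3. access lime: MISS. Cache (old->new): [elk lime]
  4. access lime: HIT. Cache (old->new): [elk lime]
  5. access elk: HIT. Cache (old->new): [elk lime]
  6. access elk: HIT. Cache (old->new): [elk lime]
  7. access elk: HIT. Cache (old->new): [elk lime]
  8. access elk: HIT. Cache (old->new): [elk lime]
  9. access elk: HIT. Cache (old->new): [elk lime]
  10. access peach: MISS, evict elk. Cache (old->new): [lime peach]
  11. access elk: MISS, evict lime. Cache (old->new): [peach elk]
  12. access elk: HIT. Cache (old->new): [peach elk]
  13. access elk: HIT. Cache (old->new): [peach elk]
  14. access elk: HIT. Cache (old->new): [peach elk]
  15. access elk: HIT. Cache (old->new): [peach elk]
  16. access elk: HIT. Cache (old->new): [peach elk]
  17. access elk: HIT. Cache (old->new): [peach elk]
  18. access elk: HIT. Cache (old->new): [peach elk]
Total: 14 hits, 4 misses, 2 evictions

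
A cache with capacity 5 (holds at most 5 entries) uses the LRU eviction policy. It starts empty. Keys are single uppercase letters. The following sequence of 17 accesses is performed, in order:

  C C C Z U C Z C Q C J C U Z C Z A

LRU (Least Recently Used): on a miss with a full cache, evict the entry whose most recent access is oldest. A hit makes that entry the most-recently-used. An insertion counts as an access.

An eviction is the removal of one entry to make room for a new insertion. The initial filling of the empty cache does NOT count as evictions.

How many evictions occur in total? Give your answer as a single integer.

Answer: 1

Derivation:
LRU simulation (capacity=5):
  1. access C: MISS. Cache (LRU->MRU): [C]
  2. access C: HIT. Cache (LRU->MRU): [C]
  3. access C: HIT. Cache (LRU->MRU): [C]
  4. access Z: MISS. Cache (LRU->MRU): [C Z]
  5. access U: MISS. Cache (LRU->MRU): [C Z U]
  6. access C: HIT. Cache (LRU->MRU): [Z U C]
  7. access Z: HIT. Cache (LRU->MRU): [U C Z]
  8. access C: HIT. Cache (LRU->MRU): [U Z C]
  9. access Q: MISS. Cache (LRU->MRU): [U Z C Q]
  10. access C: HIT. Cache (LRU->MRU): [U Z Q C]
  11. access J: MISS. Cache (LRU->MRU): [U Z Q C J]
  12. access C: HIT. Cache (LRU->MRU): [U Z Q J C]
  13. access U: HIT. Cache (LRU->MRU): [Z Q J C U]
  14. access Z: HIT. Cache (LRU->MRU): [Q J C U Z]
  15. access C: HIT. Cache (LRU->MRU): [Q J U Z C]
  16. access Z: HIT. Cache (LRU->MRU): [Q J U C Z]
  17. access A: MISS, evict Q. Cache (LRU->MRU): [J U C Z A]
Total: 11 hits, 6 misses, 1 evictions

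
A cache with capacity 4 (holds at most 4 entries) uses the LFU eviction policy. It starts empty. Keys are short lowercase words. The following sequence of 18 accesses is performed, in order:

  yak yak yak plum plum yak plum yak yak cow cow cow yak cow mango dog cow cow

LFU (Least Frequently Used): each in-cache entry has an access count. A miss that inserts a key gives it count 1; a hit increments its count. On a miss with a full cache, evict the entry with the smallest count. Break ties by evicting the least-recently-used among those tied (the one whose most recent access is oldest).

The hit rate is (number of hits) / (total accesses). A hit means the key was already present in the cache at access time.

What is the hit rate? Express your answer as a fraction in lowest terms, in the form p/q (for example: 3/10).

Answer: 13/18

Derivation:
LFU simulation (capacity=4):
  1. access yak: MISS. Cache: [yak(c=1)]
  2. access yak: HIT, count now 2. Cache: [yak(c=2)]
  3. access yak: HIT, count now 3. Cache: [yak(c=3)]
  4. access plum: MISS. Cache: [plum(c=1) yak(c=3)]
  5. access plum: HIT, count now 2. Cache: [plum(c=2) yak(c=3)]
  6. access yak: HIT, count now 4. Cache: [plum(c=2) yak(c=4)]
  7. access plum: HIT, count now 3. Cache: [plum(c=3) yak(c=4)]
  8. access yak: HIT, count now 5. Cache: [plum(c=3) yak(c=5)]
  9. access yak: HIT, count now 6. Cache: [plum(c=3) yak(c=6)]
  10. access cow: MISS. Cache: [cow(c=1) plum(c=3) yak(c=6)]
  11. access cow: HIT, count now 2. Cache: [cow(c=2) plum(c=3) yak(c=6)]
  12. access cow: HIT, count now 3. Cache: [plum(c=3) cow(c=3) yak(c=6)]
  13. access yak: HIT, count now 7. Cache: [plum(c=3) cow(c=3) yak(c=7)]
  14. access cow: HIT, count now 4. Cache: [plum(c=3) cow(c=4) yak(c=7)]
  15. access mango: MISS. Cache: [mango(c=1) plum(c=3) cow(c=4) yak(c=7)]
  16. access dog: MISS, evict mango(c=1). Cache: [dog(c=1) plum(c=3) cow(c=4) yak(c=7)]
  17. access cow: HIT, count now 5. Cache: [dog(c=1) plum(c=3) cow(c=5) yak(c=7)]
  18. access cow: HIT, count now 6. Cache: [dog(c=1) plum(c=3) cow(c=6) yak(c=7)]
Total: 13 hits, 5 misses, 1 evictions

Hit rate = 13/18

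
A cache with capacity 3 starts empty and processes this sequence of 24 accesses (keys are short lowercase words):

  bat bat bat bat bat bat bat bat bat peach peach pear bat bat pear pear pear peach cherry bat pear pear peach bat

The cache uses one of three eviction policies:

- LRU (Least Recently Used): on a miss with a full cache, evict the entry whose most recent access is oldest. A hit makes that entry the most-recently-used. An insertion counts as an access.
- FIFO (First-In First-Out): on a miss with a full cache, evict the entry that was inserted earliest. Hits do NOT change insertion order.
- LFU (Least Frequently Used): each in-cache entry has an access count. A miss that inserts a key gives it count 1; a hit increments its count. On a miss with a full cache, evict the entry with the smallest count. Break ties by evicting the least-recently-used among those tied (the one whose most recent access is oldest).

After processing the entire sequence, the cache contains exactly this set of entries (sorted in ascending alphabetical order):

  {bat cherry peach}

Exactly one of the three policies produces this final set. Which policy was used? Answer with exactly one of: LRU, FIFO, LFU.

Answer: FIFO

Derivation:
Simulating under each policy and comparing final sets:
  LRU: final set = {bat peach pear} -> differs
  FIFO: final set = {bat cherry peach} -> MATCHES target
  LFU: final set = {bat peach pear} -> differs
Only FIFO produces the target set.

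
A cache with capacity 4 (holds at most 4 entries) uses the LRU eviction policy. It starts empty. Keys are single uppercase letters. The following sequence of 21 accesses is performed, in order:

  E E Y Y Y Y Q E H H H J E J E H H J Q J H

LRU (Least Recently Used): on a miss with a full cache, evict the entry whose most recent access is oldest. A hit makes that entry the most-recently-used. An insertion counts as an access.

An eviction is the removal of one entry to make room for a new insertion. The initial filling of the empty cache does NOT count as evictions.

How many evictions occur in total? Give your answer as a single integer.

LRU simulation (capacity=4):
  1. access E: MISS. Cache (LRU->MRU): [E]
  2. access E: HIT. Cache (LRU->MRU): [E]
  3. access Y: MISS. Cache (LRU->MRU): [E Y]
  4. access Y: HIT. Cache (LRU->MRU): [E Y]
  5. access Y: HIT. Cache (LRU->MRU): [E Y]
  6. access Y: HIT. Cache (LRU->MRU): [E Y]
  7. access Q: MISS. Cache (LRU->MRU): [E Y Q]
  8. access E: HIT. Cache (LRU->MRU): [Y Q E]
  9. access H: MISS. Cache (LRU->MRU): [Y Q E H]
  10. access H: HIT. Cache (LRU->MRU): [Y Q E H]
  11. access H: HIT. Cache (LRU->MRU): [Y Q E H]
  12. access J: MISS, evict Y. Cache (LRU->MRU): [Q E H J]
  13. access E: HIT. Cache (LRU->MRU): [Q H J E]
  14. access J: HIT. Cache (LRU->MRU): [Q H E J]
  15. access E: HIT. Cache (LRU->MRU): [Q H J E]
  16. access H: HIT. Cache (LRU->MRU): [Q J E H]
  17. access H: HIT. Cache (LRU->MRU): [Q J E H]
  18. access J: HIT. Cache (LRU->MRU): [Q E H J]
  19. access Q: HIT. Cache (LRU->MRU): [E H J Q]
  20. access J: HIT. Cache (LRU->MRU): [E H Q J]
  21. access H: HIT. Cache (LRU->MRU): [E Q J H]
Total: 16 hits, 5 misses, 1 evictions

Answer: 1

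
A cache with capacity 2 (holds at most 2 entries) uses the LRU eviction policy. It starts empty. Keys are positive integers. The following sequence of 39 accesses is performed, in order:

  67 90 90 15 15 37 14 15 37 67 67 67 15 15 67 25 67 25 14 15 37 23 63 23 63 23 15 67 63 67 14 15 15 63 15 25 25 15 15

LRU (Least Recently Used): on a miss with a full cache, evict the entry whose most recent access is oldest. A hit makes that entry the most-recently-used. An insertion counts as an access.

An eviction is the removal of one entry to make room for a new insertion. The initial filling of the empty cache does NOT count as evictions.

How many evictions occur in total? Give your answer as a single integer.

Answer: 20

Derivation:
LRU simulation (capacity=2):
  1. access 67: MISS. Cache (LRU->MRU): [67]
  2. access 90: MISS. Cache (LRU->MRU): [67 90]
  3. access 90: HIT. Cache (LRU->MRU): [67 90]
  4. access 15: MISS, evict 67. Cache (LRU->MRU): [90 15]
  5. access 15: HIT. Cache (LRU->MRU): [90 15]
  6. access 37: MISS, evict 90. Cache (LRU->MRU): [15 37]
  7. access 14: MISS, evict 15. Cache (LRU->MRU): [37 14]
  8. access 15: MISS, evict 37. Cache (LRU->MRU): [14 15]
  9. access 37: MISS, evict 14. Cache (LRU->MRU): [15 37]
  10. access 67: MISS, evict 15. Cache (LRU->MRU): [37 67]
  11. access 67: HIT. Cache (LRU->MRU): [37 67]
  12. access 67: HIT. Cache (LRU->MRU): [37 67]
  13. access 15: MISS, evict 37. Cache (LRU->MRU): [67 15]
  14. access 15: HIT. Cache (LRU->MRU): [67 15]
  15. access 67: HIT. Cache (LRU->MRU): [15 67]
  16. access 25: MISS, evict 15. Cache (LRU->MRU): [67 25]
  17. access 67: HIT. Cache (LRU->MRU): [25 67]
  18. access 25: HIT. Cache (LRU->MRU): [67 25]
  19. access 14: MISS, evict 67. Cache (LRU->MRU): [25 14]
  20. access 15: MISS, evict 25. Cache (LRU->MRU): [14 15]
  21. access 37: MISS, evict 14. Cache (LRU->MRU): [15 37]
  22. access 23: MISS, evict 15. Cache (LRU->MRU): [37 23]
  23. access 63: MISS, evict 37. Cache (LRU->MRU): [23 63]
  24. access 23: HIT. Cache (LRU->MRU): [63 23]
  25. access 63: HIT. Cache (LRU->MRU): [23 63]
  26. access 23: HIT. Cache (LRU->MRU): [63 23]
  27. access 15: MISS, evict 63. Cache (LRU->MRU): [23 15]
  28. access 67: MISS, evict 23. Cache (LRU->MRU): [15 67]
  29. access 63: MISS, evict 15. Cache (LRU->MRU): [67 63]
  30. access 67: HIT. Cache (LRU->MRU): [63 67]
  31. access 14: MISS, evict 63. Cache (LRU->MRU): [67 14]
  32. access 15: MISS, evict 67. Cache (LRU->MRU): [14 15]
  33. access 15: HIT. Cache (LRU->MRU): [14 15]
  34. access 63: MISS, evict 14. Cache (LRU->MRU): [15 63]
  35. access 15: HIT. Cache (LRU->MRU): [63 15]
  36. access 25: MISS, evict 63. Cache (LRU->MRU): [15 25]
  37. access 25: HIT. Cache (LRU->MRU): [15 25]
  38. access 15: HIT. Cache (LRU->MRU): [25 15]
  39. access 15: HIT. Cache (LRU->MRU): [25 15]
Total: 17 hits, 22 misses, 20 evictions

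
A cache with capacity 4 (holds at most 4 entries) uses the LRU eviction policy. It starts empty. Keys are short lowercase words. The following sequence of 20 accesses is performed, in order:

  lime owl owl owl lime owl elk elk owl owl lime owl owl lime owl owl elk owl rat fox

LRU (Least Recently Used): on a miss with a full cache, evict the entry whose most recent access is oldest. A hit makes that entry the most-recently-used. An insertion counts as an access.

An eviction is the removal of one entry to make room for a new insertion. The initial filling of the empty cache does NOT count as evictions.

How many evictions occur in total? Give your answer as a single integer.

Answer: 1

Derivation:
LRU simulation (capacity=4):
  1. access lime: MISS. Cache (LRU->MRU): [lime]
  2. access owl: MISS. Cache (LRU->MRU): [lime owl]
  3. access owl: HIT. Cache (LRU->MRU): [lime owl]
  4. access owl: HIT. Cache (LRU->MRU): [lime owl]
  5. access lime: HIT. Cache (LRU->MRU): [owl lime]
  6. access owl: HIT. Cache (LRU->MRU): [lime owl]
  7. access elk: MISS. Cache (LRU->MRU): [lime owl elk]
  8. access elk: HIT. Cache (LRU->MRU): [lime owl elk]
  9. access owl: HIT. Cache (LRU->MRU): [lime elk owl]
  10. access owl: HIT. Cache (LRU->MRU): [lime elk owl]
  11. access lime: HIT. Cache (LRU->MRU): [elk owl lime]
  12. access owl: HIT. Cache (LRU->MRU): [elk lime owl]
  13. access owl: HIT. Cache (LRU->MRU): [elk lime owl]
  14. access lime: HIT. Cache (LRU->MRU): [elk owl lime]
  15. access owl: HIT. Cache (LRU->MRU): [elk lime owl]
  16. access owl: HIT. Cache (LRU->MRU): [elk lime owl]
  17. access elk: HIT. Cache (LRU->MRU): [lime owl elk]
  18. access owl: HIT. Cache (LRU->MRU): [lime elk owl]
  19. access rat: MISS. Cache (LRU->MRU): [lime elk owl rat]
  20. access fox: MISS, evict lime. Cache (LRU->MRU): [elk owl rat fox]
Total: 15 hits, 5 misses, 1 evictions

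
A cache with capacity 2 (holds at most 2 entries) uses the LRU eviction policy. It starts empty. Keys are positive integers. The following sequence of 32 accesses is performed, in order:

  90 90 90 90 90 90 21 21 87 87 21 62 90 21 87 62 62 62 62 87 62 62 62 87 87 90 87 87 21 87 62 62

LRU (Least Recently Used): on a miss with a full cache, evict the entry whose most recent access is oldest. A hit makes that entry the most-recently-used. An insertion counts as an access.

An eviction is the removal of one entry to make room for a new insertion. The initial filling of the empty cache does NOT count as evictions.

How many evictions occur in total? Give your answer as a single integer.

Answer: 9

Derivation:
LRU simulation (capacity=2):
  1. access 90: MISS. Cache (LRU->MRU): [90]
  2. access 90: HIT. Cache (LRU->MRU): [90]
  3. access 90: HIT. Cache (LRU->MRU): [90]
  4. access 90: HIT. Cache (LRU->MRU): [90]
  5. access 90: HIT. Cache (LRU->MRU): [90]
  6. access 90: HIT. Cache (LRU->MRU): [90]
  7. access 21: MISS. Cache (LRU->MRU): [90 21]
  8. access 21: HIT. Cache (LRU->MRU): [90 21]
  9. access 87: MISS, evict 90. Cache (LRU->MRU): [21 87]
  10. access 87: HIT. Cache (LRU->MRU): [21 87]
  11. access 21: HIT. Cache (LRU->MRU): [87 21]
  12. access 62: MISS, evict 87. Cache (LRU->MRU): [21 62]
  13. access 90: MISS, evict 21. Cache (LRU->MRU): [62 90]
  14. access 21: MISS, evict 62. Cache (LRU->MRU): [90 21]
  15. access 87: MISS, evict 90. Cache (LRU->MRU): [21 87]
  16. access 62: MISS, evict 21. Cache (LRU->MRU): [87 62]
  17. access 62: HIT. Cache (LRU->MRU): [87 62]
  18. access 62: HIT. Cache (LRU->MRU): [87 62]
  19. access 62: HIT. Cache (LRU->MRU): [87 62]
  20. access 87: HIT. Cache (LRU->MRU): [62 87]
  21. access 62: HIT. Cache (LRU->MRU): [87 62]
  22. access 62: HIT. Cache (LRU->MRU): [87 62]
  23. access 62: HIT. Cache (LRU->MRU): [87 62]
  24. access 87: HIT. Cache (LRU->MRU): [62 87]
  25. access 87: HIT. Cache (LRU->MRU): [62 87]
  26. access 90: MISS, evict 62. Cache (LRU->MRU): [87 90]
  27. access 87: HIT. Cache (LRU->MRU): [90 87]
  28. access 87: HIT. Cache (LRU->MRU): [90 87]
  29. access 21: MISS, evict 90. Cache (LRU->MRU): [87 21]
  30. access 87: HIT. Cache (LRU->MRU): [21 87]
  31. access 62: MISS, evict 21. Cache (LRU->MRU): [87 62]
  32. access 62: HIT. Cache (LRU->MRU): [87 62]
Total: 21 hits, 11 misses, 9 evictions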